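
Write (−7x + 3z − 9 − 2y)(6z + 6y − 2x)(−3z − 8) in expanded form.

(−7x + 3z − 9 − 2y)(6z + 6y − 2x)(−3z − 8)
= (−42xz − 42xy + 14x^2 + 18z^2 + 18yz − 6xz − 54z − 54y + 18x − 12yz − 12y^2 + 4xy)(−3z − 8)    [distributive law]
= (−48xz − 38xy + 14x^2 + 18z^2 + 6yz − 54z − 54y + 18x − 12y^2)(−3z − 8)    [combine like terms]
= 144xz^2 + 384xz + 114xyz + 304xy − 42x^2z − 112x^2 − 54z^3 − 144z^2 − 18yz^2 − 48yz + 162z^2 + 432z + 162yz + 432y − 54xz − 144x + 36y^2z + 96y^2    [distributive law]
= 144xz^2 + 330xz + 114xyz + 304xy − 42x^2z − 112x^2 − 54z^3 + 18z^2 − 18yz^2 + 114yz + 432z + 432y − 144x + 36y^2z + 96y^2    [combine like terms]

144xz^2 + 330xz + 114xyz + 304xy − 42x^2z − 112x^2 − 54z^3 + 18z^2 − 18yz^2 + 114yz + 432z + 432y − 144x + 36y^2z + 96y^2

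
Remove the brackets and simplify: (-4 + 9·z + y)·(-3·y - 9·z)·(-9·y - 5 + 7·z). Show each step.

-93·y² - 60·y - 60·y·z - 180·z + 657·z² + 303·y²·z + 477·y·z² - 567·z³ + 27·y³

(-4 + 9·z + y)·(-3·y - 9·z)·(-9·y - 5 + 7·z)
= (12·y + 36·z - 27·y·z - 81·z² - 3·y² - 9·y·z)·(-9·y - 5 + 7·z)    [distributive law]
= (12·y + 36·z - 36·y·z - 81·z² - 3·y²)·(-9·y - 5 + 7·z)    [combine like terms]
= -108·y² - 60·y + 84·y·z - 324·y·z - 180·z + 252·z² + 324·y²·z + 180·y·z - 252·y·z² + 729·y·z² + 405·z² - 567·z³ + 27·y³ + 15·y² - 21·y²·z    [distributive law]
= -93·y² - 60·y - 60·y·z - 180·z + 657·z² + 303·y²·z + 477·y·z² - 567·z³ + 27·y³    [combine like terms]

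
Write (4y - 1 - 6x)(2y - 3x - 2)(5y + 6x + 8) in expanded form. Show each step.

(4y - 1 - 6x)(2y - 3x - 2)(5y + 6x + 8)
= (8y² - 12xy - 8y - 2y + 3x + 2 - 12xy + 18x² + 12x)(5y + 6x + 8)    [distributive law]
= (8y² - 24xy - 10y + 15x + 2 + 18x²)(5y + 6x + 8)    [combine like terms]
= 40y³ + 48xy² + 64y² - 120xy² - 144x²y - 192xy - 50y² - 60xy - 80y + 75xy + 90x² + 120x + 10y + 12x + 16 + 90x²y + 108x³ + 144x²    [distributive law]
= 40y³ - 72xy² + 14y² - 54x²y - 177xy - 70y + 234x² + 132x + 16 + 108x³    [combine like terms]

40y³ - 72xy² + 14y² - 54x²y - 177xy - 70y + 234x² + 132x + 16 + 108x³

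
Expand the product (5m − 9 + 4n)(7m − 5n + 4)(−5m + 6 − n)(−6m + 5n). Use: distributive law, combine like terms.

(5m − 9 + 4n)(7m − 5n + 4)(−5m + 6 − n)(−6m + 5n)
= (35m² − 25mn + 20m − 63m + 45n − 36 + 28mn − 20n² + 16n)(−5m + 6 − n)(−6m + 5n)    [distributive law]
= (35m² + 3mn − 43m + 61n − 36 − 20n²)(−5m + 6 − n)(−6m + 5n)    [combine like terms]
= (−175m³ + 210m² − 35m²n − 15m²n + 18mn − 3mn² + 215m² − 258m + 43mn − 305mn + 366n − 61n² + 180m − 216 + 36n + 100mn² − 120n² + 20n³)(−6m + 5n)    [distributive law]
= (−175m³ + 425m² − 50m²n − 244mn + 97mn² − 78m + 402n − 181n² − 216 + 20n³)(−6m + 5n)    [combine like terms]
= 1050m⁴ − 875m³n − 2550m³ + 2125m²n + 300m³n − 250m²n² + 1464m²n − 1220mn² − 582m²n² + 485mn³ + 468m² − 390mn − 2412mn + 2010n² + 1086mn² − 905n³ + 1296m − 1080n − 120mn³ + 100n⁴    [distributive law]
= 1050m⁴ − 575m³n − 2550m³ + 3589m²n − 832m²n² − 134mn² + 365mn³ + 468m² − 2802mn + 2010n² − 905n³ + 1296m − 1080n + 100n⁴    [combine like terms]

1050m⁴ − 575m³n − 2550m³ + 3589m²n − 832m²n² − 134mn² + 365mn³ + 468m² − 2802mn + 2010n² − 905n³ + 1296m − 1080n + 100n⁴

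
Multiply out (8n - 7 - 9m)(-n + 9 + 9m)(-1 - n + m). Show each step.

-71n^2 + 8n^3 - 89mn^2 - 16n + 142mn + 162m^2n + 63 + 81m - 63m^2 - 81m^3

(8n - 7 - 9m)(-n + 9 + 9m)(-1 - n + m)
= (-8n^2 + 72n + 72mn + 7n - 63 - 63m + 9mn - 81m - 81m^2)(-1 - n + m)    [distributive law]
= (-8n^2 + 79n + 81mn - 63 - 144m - 81m^2)(-1 - n + m)    [combine like terms]
= 8n^2 + 8n^3 - 8mn^2 - 79n - 79n^2 + 79mn - 81mn - 81mn^2 + 81m^2n + 63 + 63n - 63m + 144m + 144mn - 144m^2 + 81m^2 + 81m^2n - 81m^3    [distributive law]
= -71n^2 + 8n^3 - 89mn^2 - 16n + 142mn + 162m^2n + 63 + 81m - 63m^2 - 81m^3    [combine like terms]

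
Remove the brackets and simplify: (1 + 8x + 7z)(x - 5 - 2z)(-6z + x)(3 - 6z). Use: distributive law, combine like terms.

(1 + 8x + 7z)(x - 5 - 2z)(-6z + x)(3 - 6z)
= (x - 5 - 2z + 8x^2 - 40x - 16xz + 7xz - 35z - 14z^2)(-6z + x)(3 - 6z)    [distributive law]
= (-39x - 5 - 37z + 8x^2 - 9xz - 14z^2)(-6z + x)(3 - 6z)    [combine like terms]
= (234xz - 39x^2 + 30z - 5x + 222z^2 - 37xz - 48x^2z + 8x^3 + 54xz^2 - 9x^2z + 84z^3 - 14xz^2)(3 - 6z)    [distributive law]
= (197xz - 39x^2 + 30z - 5x + 222z^2 - 57x^2z + 8x^3 + 40xz^2 + 84z^3)(3 - 6z)    [combine like terms]
= 591xz - 1182xz^2 - 117x^2 + 234x^2z + 90z - 180z^2 - 15x + 30xz + 666z^2 - 1332z^3 - 171x^2z + 342x^2z^2 + 24x^3 - 48x^3z + 120xz^2 - 240xz^3 + 252z^3 - 504z^4    [distributive law]
= 621xz - 1062xz^2 - 117x^2 + 63x^2z + 90z + 486z^2 - 15x - 1080z^3 + 342x^2z^2 + 24x^3 - 48x^3z - 240xz^3 - 504z^4    [combine like terms]

621xz - 1062xz^2 - 117x^2 + 63x^2z + 90z + 486z^2 - 15x - 1080z^3 + 342x^2z^2 + 24x^3 - 48x^3z - 240xz^3 - 504z^4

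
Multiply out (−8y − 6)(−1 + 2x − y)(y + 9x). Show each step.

(−8y − 6)(−1 + 2x − y)(y + 9x)
= (8y − 16xy + 8y² + 6 − 12x + 6y)(y + 9x)    [distributive law]
= (14y − 16xy + 8y² + 6 − 12x)(y + 9x)    [combine like terms]
= 14y² + 126xy − 16xy² − 144x²y + 8y³ + 72xy² + 6y + 54x − 12xy − 108x²    [distributive law]
= 14y² + 114xy + 56xy² − 144x²y + 8y³ + 6y + 54x − 108x²    [combine like terms]

14y² + 114xy + 56xy² − 144x²y + 8y³ + 6y + 54x − 108x²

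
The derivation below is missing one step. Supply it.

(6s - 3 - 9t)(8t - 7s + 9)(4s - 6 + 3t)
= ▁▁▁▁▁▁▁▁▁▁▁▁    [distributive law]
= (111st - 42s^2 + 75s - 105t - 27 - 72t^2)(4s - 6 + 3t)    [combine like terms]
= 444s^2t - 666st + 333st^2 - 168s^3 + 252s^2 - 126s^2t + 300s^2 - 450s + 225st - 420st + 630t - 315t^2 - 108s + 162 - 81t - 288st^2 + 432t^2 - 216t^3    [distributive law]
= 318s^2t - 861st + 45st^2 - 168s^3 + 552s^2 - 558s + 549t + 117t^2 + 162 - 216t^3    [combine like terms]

After distributive law, the bracketed line is:

(48st - 42s^2 + 54s - 24t + 21s - 27 - 72t^2 + 63st - 81t)(4s - 6 + 3t)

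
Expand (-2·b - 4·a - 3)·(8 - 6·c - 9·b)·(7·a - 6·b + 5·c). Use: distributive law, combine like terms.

269·a·b - 66·b^2 - 53·b·c + 120·a·b·c + 18·b^2·c + 60·b·c^2 - 90·a·b^2 - 108·b^3 - 224·a^2 - 34·a·c + 168·a^2·c + 120·a·c^2 + 252·a^2·b - 168·a + 144·b - 120·c + 90·c^2

(-2·b - 4·a - 3)·(8 - 6·c - 9·b)·(7·a - 6·b + 5·c)
= (-16·b + 12·b·c + 18·b^2 - 32·a + 24·a·c + 36·a·b - 24 + 18·c + 27·b)·(7·a - 6·b + 5·c)    [distributive law]
= (11·b + 12·b·c + 18·b^2 - 32·a + 24·a·c + 36·a·b - 24 + 18·c)·(7·a - 6·b + 5·c)    [combine like terms]
= 77·a·b - 66·b^2 + 55·b·c + 84·a·b·c - 72·b^2·c + 60·b·c^2 + 126·a·b^2 - 108·b^3 + 90·b^2·c - 224·a^2 + 192·a·b - 160·a·c + 168·a^2·c - 144·a·b·c + 120·a·c^2 + 252·a^2·b - 216·a·b^2 + 180·a·b·c - 168·a + 144·b - 120·c + 126·a·c - 108·b·c + 90·c^2    [distributive law]
= 269·a·b - 66·b^2 - 53·b·c + 120·a·b·c + 18·b^2·c + 60·b·c^2 - 90·a·b^2 - 108·b^3 - 224·a^2 - 34·a·c + 168·a^2·c + 120·a·c^2 + 252·a^2·b - 168·a + 144·b - 120·c + 90·c^2    [combine like terms]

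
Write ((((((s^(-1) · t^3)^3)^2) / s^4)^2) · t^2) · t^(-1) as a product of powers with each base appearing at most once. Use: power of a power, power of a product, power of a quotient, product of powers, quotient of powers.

s^(-20)·t^37

((((((s^(-1) · t^3)^3)^2) / s^4)^2) · t^2) · t^(-1)
= ((((((s^(-1) · t^3)^3)^2)^2) / ((s^4)^2)) · t^2) · t^(-1)    [power of a quotient]
= (((((s^(-1) · t^3)^3)^4) / ((s^4)^2)) · t^2) · t^(-1)    [power of a power]
= ((((s^(-1) · t^3)^12) / ((s^4)^2)) · t^2) · t^(-1)    [power of a power]
= (((((s^(-1))^12) · ((t^3)^12)) / ((s^4)^2)) · t^2) · t^(-1)    [power of a product]
= (((s^(-12) · ((t^3)^12)) / ((s^4)^2)) · t^2) · t^(-1)    [power of a power]
= (((s^(-12) · t^36) / ((s^4)^2)) · t^2) · t^(-1)    [power of a power]
= (((s^(-12) · t^36) / s^8) · t^2) · t^(-1)    [power of a power]
= s^(-20)·t^37    [quotient of powers; product of powers]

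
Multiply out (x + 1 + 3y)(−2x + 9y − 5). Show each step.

(x + 1 + 3y)(−2x + 9y − 5)
= −2x^2 + 9xy − 5x − 2x + 9y − 5 − 6xy + 27y^2 − 15y    [distributive law]
= −2x^2 + 3xy − 7x − 6y − 5 + 27y^2    [combine like terms]

−2x^2 + 3xy − 7x − 6y − 5 + 27y^2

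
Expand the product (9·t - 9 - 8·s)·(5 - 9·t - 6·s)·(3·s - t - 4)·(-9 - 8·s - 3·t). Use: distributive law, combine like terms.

(9·t - 9 - 8·s)·(5 - 9·t - 6·s)·(3·s - t - 4)·(-9 - 8·s - 3·t)
= (45·t - 81·t^2 - 54·s·t - 45 + 81·t + 54·s - 40·s + 72·s·t + 48·s^2)·(3·s - t - 4)·(-9 - 8·s - 3·t)    [distributive law]
= (126·t - 81·t^2 + 18·s·t - 45 + 14·s + 48·s^2)·(3·s - t - 4)·(-9 - 8·s - 3·t)    [combine like terms]
= (378·s·t - 126·t^2 - 504·t - 243·s·t^2 + 81·t^3 + 324·t^2 + 54·s^2·t - 18·s·t^2 - 72·s·t - 135·s + 45·t + 180 + 42·s^2 - 14·s·t - 56·s + 144·s^3 - 48·s^2·t - 192·s^2)·(-9 - 8·s - 3·t)    [distributive law]
= (292·s·t + 198·t^2 - 459·t - 261·s·t^2 + 81·t^3 + 6·s^2·t - 191·s + 180 - 150·s^2 + 144·s^3)·(-9 - 8·s - 3·t)    [combine like terms]
= -2628·s·t - 2336·s^2·t - 876·s·t^2 - 1782·t^2 - 1584·s·t^2 - 594·t^3 + 4131·t + 3672·s·t + 1377·t^2 + 2349·s·t^2 + 2088·s^2·t^2 + 783·s·t^3 - 729·t^3 - 648·s·t^3 - 243·t^4 - 54·s^2·t - 48·s^3·t - 18·s^2·t^2 + 1719·s + 1528·s^2 + 573·s·t - 1620 - 1440·s - 540·t + 1350·s^2 + 1200·s^3 + 450·s^2·t - 1296·s^3 - 1152·s^4 - 432·s^3·t    [distributive law]
= 1617·s·t - 1940·s^2·t - 111·s·t^2 - 405·t^2 - 1323·t^3 + 3591·t + 2070·s^2·t^2 + 135·s·t^3 - 243·t^4 - 480·s^3·t + 279·s + 2878·s^2 - 1620 - 96·s^3 - 1152·s^4    [combine like terms]

1617·s·t - 1940·s^2·t - 111·s·t^2 - 405·t^2 - 1323·t^3 + 3591·t + 2070·s^2·t^2 + 135·s·t^3 - 243·t^4 - 480·s^3·t + 279·s + 2878·s^2 - 1620 - 96·s^3 - 1152·s^4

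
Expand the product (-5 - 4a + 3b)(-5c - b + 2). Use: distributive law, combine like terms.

25c + 11b - 10 + 20ac + 4ab - 8a - 15bc - 3b^2

(-5 - 4a + 3b)(-5c - b + 2)
= 25c + 5b - 10 + 20ac + 4ab - 8a - 15bc - 3b^2 + 6b    [distributive law]
= 25c + 11b - 10 + 20ac + 4ab - 8a - 15bc - 3b^2    [combine like terms]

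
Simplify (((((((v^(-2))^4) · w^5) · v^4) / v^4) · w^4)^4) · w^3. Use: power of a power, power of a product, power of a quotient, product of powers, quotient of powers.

v^(-32)w^39

(((((((v^(-2))^4) · w^5) · v^4) / v^4) · w^4)^4) · w^3
= (((((((v^(-2))^4) · w^5) · v^4) / v^4)^4) · ((w^4)^4)) · w^3    [power of a product]
= (((((((v^(-2))^4) · w^5) · v^4)^4) / ((v^4)^4)) · ((w^4)^4)) · w^3    [power of a quotient]
= (((((((v^(-2))^4) · w^5)^4) · ((v^4)^4)) / ((v^4)^4)) · ((w^4)^4)) · w^3    [power of a product]
= (((((((v^(-2))^4)^4) · ((w^5)^4)) · ((v^4)^4)) / ((v^4)^4)) · ((w^4)^4)) · w^3    [power of a product]
= ((((((v^(-2))^16) · ((w^5)^4)) · ((v^4)^4)) / ((v^4)^4)) · ((w^4)^4)) · w^3    [power of a power]
= ((((v^(-32) · ((w^5)^4)) · ((v^4)^4)) / ((v^4)^4)) · ((w^4)^4)) · w^3    [power of a power]
= ((((v^(-32) · w^20) · ((v^4)^4)) / ((v^4)^4)) · ((w^4)^4)) · w^3    [power of a power]
= ((((v^(-32) · w^20) · v^16) / ((v^4)^4)) · ((w^4)^4)) · w^3    [power of a power]
= ((((v^(-32) · w^20) · v^16) / v^16) · ((w^4)^4)) · w^3    [power of a power]
= ((((v^(-32) · w^20) · v^16) / v^16) · w^16) · w^3    [power of a power]
= v^(-32)w^39    [quotient of powers; product of powers]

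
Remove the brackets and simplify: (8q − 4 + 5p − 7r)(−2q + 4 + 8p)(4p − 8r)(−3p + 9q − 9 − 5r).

(8q − 4 + 5p − 7r)(−2q + 4 + 8p)(4p − 8r)(−3p + 9q − 9 − 5r)
= (−16q² + 32q + 64pq + 8q − 16 − 32p − 10pq + 20p + 40p² + 14qr − 28r − 56pr)(4p − 8r)(−3p + 9q − 9 − 5r)    [distributive law]
= (−16q² + 40q + 54pq − 16 − 12p + 40p² + 14qr − 28r − 56pr)(4p − 8r)(−3p + 9q − 9 − 5r)    [combine like terms]
= (−64pq² + 128q²r + 160pq − 320qr + 216p²q − 432pqr − 64p + 128r − 48p² + 96pr + 160p³ − 320p²r + 56pqr − 112qr² − 112pr + 224r² − 224p²r + 448pr²)(−3p + 9q − 9 − 5r)    [distributive law]
= (−64pq² + 128q²r + 160pq − 320qr + 216p²q − 376pqr − 64p + 128r − 48p² − 16pr + 160p³ − 544p²r − 112qr² + 224r² + 448pr²)(−3p + 9q − 9 − 5r)    [combine like terms]
= 192p²q² − 576pq³ + 576pq² + 320pq²r − 384pq²r + 1152q³r − 1152q²r − 640q²r² − 480p²q + 1440pq² − 1440pq − 800pqr + 960pqr − 2880q²r + 2880qr + 1600qr² − 648p³q + 1944p²q² − 1944p²q − 1080p²qr + 1128p²qr − 3384pq²r + 3384pqr + 1880pqr² + 192p² − 576pq + 576p + 320pr − 384pr + 1152qr − 1152r − 640r² + 144p³ − 432p²q + 432p² + 240p²r + 48p²r − 144pqr + 144pr + 80pr² − 480p⁴ + 1440p³q − 1440p³ − 800p³r + 1632p³r − 4896p²qr + 4896p²r + 2720p²r² + 336pqr² − 1008q²r² + 1008qr² + 560qr³ − 672pr² + 2016qr² − 2016r² − 1120r³ − 1344p²r² + 4032pqr² − 4032pr² − 2240pr³    [distributive law]
= 2136p²q² − 576pq³ + 2016pq² − 3448pq²r + 1152q³r − 4032q²r − 1648q²r² − 2856p²q − 2016pq + 3400pqr + 4032qr + 4624qr² + 792p³q − 4848p²qr + 6248pqr² + 624p² + 576p + 80pr − 1152r − 2656r² − 1296p³ + 5184p²r − 4624pr² − 480p⁴ + 832p³r + 1376p²r² + 560qr³ − 1120r³ − 2240pr³    [combine like terms]

2136p²q² − 576pq³ + 2016pq² − 3448pq²r + 1152q³r − 4032q²r − 1648q²r² − 2856p²q − 2016pq + 3400pqr + 4032qr + 4624qr² + 792p³q − 4848p²qr + 6248pqr² + 624p² + 576p + 80pr − 1152r − 2656r² − 1296p³ + 5184p²r − 4624pr² − 480p⁴ + 832p³r + 1376p²r² + 560qr³ − 1120r³ − 2240pr³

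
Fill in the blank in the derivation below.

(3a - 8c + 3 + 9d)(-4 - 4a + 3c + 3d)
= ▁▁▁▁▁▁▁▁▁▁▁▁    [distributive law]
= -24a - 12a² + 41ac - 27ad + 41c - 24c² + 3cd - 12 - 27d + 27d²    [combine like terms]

Applying distributive law to the line above:

-12a - 12a² + 9ac + 9ad + 32c + 32ac - 24c² - 24cd - 12 - 12a + 9c + 9d - 36d - 36ad + 27cd + 27d²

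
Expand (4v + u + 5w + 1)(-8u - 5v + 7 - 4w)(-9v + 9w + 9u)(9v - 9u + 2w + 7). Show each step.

-243uv^3 - 3726u^2v^2 - 4149uv^2w + 4878uv^2 - 1980u^2vw - 4095uvw^2 + 1368uvw + 1701u^3v - 3852u^2v + 1620v^4 + 2061v^3w - 603v^3 - 1323v^2w^2 + 261v^2w - 2016v^2 + 1044vw^2 - 63vw + 2646uv - 1998vw^3 + 4068u^3w + 4248u^2w^2 - 5724u^2w + 648u^4 - 423u^3 - 6003uw^2 + 1449uw - 630u^2 + 468uw^3 - 702w^3 + 2079w^2 - 360w^4 - 441v + 441w + 441u

(4v + u + 5w + 1)(-8u - 5v + 7 - 4w)(-9v + 9w + 9u)(9v - 9u + 2w + 7)
= (-32uv - 20v^2 + 28v - 16vw - 8u^2 - 5uv + 7u - 4uw - 40uw - 25vw + 35w - 20w^2 - 8u - 5v + 7 - 4w)(-9v + 9w + 9u)(9v - 9u + 2w + 7)    [distributive law]
= (-37uv - 20v^2 + 23v - 41vw - 8u^2 - u - 44uw + 31w - 20w^2 + 7)(-9v + 9w + 9u)(9v - 9u + 2w + 7)    [combine like terms]
= (333uv^2 - 333uvw - 333u^2v + 180v^3 - 180v^2w - 180uv^2 - 207v^2 + 207vw + 207uv + 369v^2w - 369vw^2 - 369uvw + 72u^2v - 72u^2w - 72u^3 + 9uv - 9uw - 9u^2 + 396uvw - 396uw^2 - 396u^2w - 279vw + 279w^2 + 279uw + 180vw^2 - 180w^3 - 180uw^2 - 63v + 63w + 63u)(9v - 9u + 2w + 7)    [distributive law]
= (153uv^2 - 306uvw - 261u^2v + 180v^3 + 189v^2w - 207v^2 - 72vw + 216uv - 189vw^2 - 468u^2w - 72u^3 + 270uw - 9u^2 - 576uw^2 + 279w^2 - 180w^3 - 63v + 63w + 63u)(9v - 9u + 2w + 7)    [combine like terms]
= 1377uv^3 - 1377u^2v^2 + 306uv^2w + 1071uv^2 - 2754uv^2w + 2754u^2vw - 612uvw^2 - 2142uvw - 2349u^2v^2 + 2349u^3v - 522u^2vw - 1827u^2v + 1620v^4 - 1620uv^3 + 360v^3w + 1260v^3 + 1701v^3w - 1701uv^2w + 378v^2w^2 + 1323v^2w - 1863v^3 + 1863uv^2 - 414v^2w - 1449v^2 - 648v^2w + 648uvw - 144vw^2 - 504vw + 1944uv^2 - 1944u^2v + 432uvw + 1512uv - 1701v^2w^2 + 1701uvw^2 - 378vw^3 - 1323vw^2 - 4212u^2vw + 4212u^3w - 936u^2w^2 - 3276u^2w - 648u^3v + 648u^4 - 144u^3w - 504u^3 + 2430uvw - 2430u^2w + 540uw^2 + 1890uw - 81u^2v + 81u^3 - 18u^2w - 63u^2 - 5184uvw^2 + 5184u^2w^2 - 1152uw^3 - 4032uw^2 + 2511vw^2 - 2511uw^2 + 558w^3 + 1953w^2 - 1620vw^3 + 1620uw^3 - 360w^4 - 1260w^3 - 567v^2 + 567uv - 126vw - 441v + 567vw - 567uw + 126w^2 + 441w + 567uv - 567u^2 + 126uw + 441u    [distributive law]
= -243uv^3 - 3726u^2v^2 - 4149uv^2w + 4878uv^2 - 1980u^2vw - 4095uvw^2 + 1368uvw + 1701u^3v - 3852u^2v + 1620v^4 + 2061v^3w - 603v^3 - 1323v^2w^2 + 261v^2w - 2016v^2 + 1044vw^2 - 63vw + 2646uv - 1998vw^3 + 4068u^3w + 4248u^2w^2 - 5724u^2w + 648u^4 - 423u^3 - 6003uw^2 + 1449uw - 630u^2 + 468uw^3 - 702w^3 + 2079w^2 - 360w^4 - 441v + 441w + 441u    [combine like terms]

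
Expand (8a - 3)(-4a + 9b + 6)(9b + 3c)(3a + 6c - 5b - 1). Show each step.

-864a^3b - 600a^2bc + 3384a^2b^2 + 1908a^2b - 288a^3c - 576a^2c^2 + 636a^2c + 2808ab^2c - 3240ab^3 - 4077ab^2 + 1296abc^2 + 1881abc - 1026ab + 1080ac^2 - 342ac - 1053b^2c + 1215b^3 + 1053b^2 - 486bc^2 - 621bc + 162b - 324c^2 + 54c

(8a - 3)(-4a + 9b + 6)(9b + 3c)(3a + 6c - 5b - 1)
= (-32a^2 + 72ab + 48a + 12a - 27b - 18)(9b + 3c)(3a + 6c - 5b - 1)    [distributive law]
= (-32a^2 + 72ab + 60a - 27b - 18)(9b + 3c)(3a + 6c - 5b - 1)    [combine like terms]
= (-288a^2b - 96a^2c + 648ab^2 + 216abc + 540ab + 180ac - 243b^2 - 81bc - 162b - 54c)(3a + 6c - 5b - 1)    [distributive law]
= -864a^3b - 1728a^2bc + 1440a^2b^2 + 288a^2b - 288a^3c - 576a^2c^2 + 480a^2bc + 96a^2c + 1944a^2b^2 + 3888ab^2c - 3240ab^3 - 648ab^2 + 648a^2bc + 1296abc^2 - 1080ab^2c - 216abc + 1620a^2b + 3240abc - 2700ab^2 - 540ab + 540a^2c + 1080ac^2 - 900abc - 180ac - 729ab^2 - 1458b^2c + 1215b^3 + 243b^2 - 243abc - 486bc^2 + 405b^2c + 81bc - 486ab - 972bc + 810b^2 + 162b - 162ac - 324c^2 + 270bc + 54c    [distributive law]
= -864a^3b - 600a^2bc + 3384a^2b^2 + 1908a^2b - 288a^3c - 576a^2c^2 + 636a^2c + 2808ab^2c - 3240ab^3 - 4077ab^2 + 1296abc^2 + 1881abc - 1026ab + 1080ac^2 - 342ac - 1053b^2c + 1215b^3 + 1053b^2 - 486bc^2 - 621bc + 162b - 324c^2 + 54c    [combine like terms]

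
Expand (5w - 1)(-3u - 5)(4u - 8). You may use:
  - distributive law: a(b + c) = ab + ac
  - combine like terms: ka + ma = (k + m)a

(5w - 1)(-3u - 5)(4u - 8)
= (-15uw - 25w + 3u + 5)(4u - 8)    [distributive law]
= -60u^2w + 120uw - 100uw + 200w + 12u^2 - 24u + 20u - 40    [distributive law]
= -60u^2w + 20uw + 200w + 12u^2 - 4u - 40    [combine like terms]

-60u^2w + 20uw + 200w + 12u^2 - 4u - 40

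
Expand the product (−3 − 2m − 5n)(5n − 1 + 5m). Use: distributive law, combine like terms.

−10n + 3 − 13m − 35mn − 10m^2 − 25n^2

(−3 − 2m − 5n)(5n − 1 + 5m)
= −15n + 3 − 15m − 10mn + 2m − 10m^2 − 25n^2 + 5n − 25mn    [distributive law]
= −10n + 3 − 13m − 35mn − 10m^2 − 25n^2    [combine like terms]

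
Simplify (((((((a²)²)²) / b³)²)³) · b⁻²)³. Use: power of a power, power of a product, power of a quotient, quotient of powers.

a¹⁴⁴b⁻⁶⁰

(((((((a²)²)²) / b³)²)³) · b⁻²)³
= (((((((a²)²)²) / b³)²)³)³) · ((b⁻²)³)    [power of a product]
= ((((((a²)²)²) / b³)²)⁹) · ((b⁻²)³)    [power of a power]
= (((((a²)²)²) / b³)¹⁸) · ((b⁻²)³)    [power of a power]
= (((((a²)²)²)¹⁸) / ((b³)¹⁸)) · ((b⁻²)³)    [power of a quotient]
= ((((a²)²)³⁶) / ((b³)¹⁸)) · ((b⁻²)³)    [power of a power]
= (((a²)⁷²) / ((b³)¹⁸)) · ((b⁻²)³)    [power of a power]
= (a¹⁴⁴ / ((b³)¹⁸)) · ((b⁻²)³)    [power of a power]
= (a¹⁴⁴ / b⁵⁴) · ((b⁻²)³)    [power of a power]
= (a¹⁴⁴ / b⁵⁴) · b⁻⁶    [power of a power]
= a¹⁴⁴b⁻⁶⁰    [quotient of powers]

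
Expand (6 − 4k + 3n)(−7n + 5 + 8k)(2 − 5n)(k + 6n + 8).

−156kn − 480n^2 − 1272n − 2203kn^2 + 1398n^3 + 508k + 480 − 456k^2 + 860k^2n + 700k^2n^2 − 1455kn^3 − 64k^3 + 160k^3n + 630n^4

(6 − 4k + 3n)(−7n + 5 + 8k)(2 − 5n)(k + 6n + 8)
= (−42n + 30 + 48k + 28kn − 20k − 32k^2 − 21n^2 + 15n + 24kn)(2 − 5n)(k + 6n + 8)    [distributive law]
= (−27n + 30 + 28k + 52kn − 32k^2 − 21n^2)(2 − 5n)(k + 6n + 8)    [combine like terms]
= (−54n + 135n^2 + 60 − 150n + 56k − 140kn + 104kn − 260kn^2 − 64k^2 + 160k^2n − 42n^2 + 105n^3)(k + 6n + 8)    [distributive law]
= (−204n + 93n^2 + 60 + 56k − 36kn − 260kn^2 − 64k^2 + 160k^2n + 105n^3)(k + 6n + 8)    [combine like terms]
= −204kn − 1224n^2 − 1632n + 93kn^2 + 558n^3 + 744n^2 + 60k + 360n + 480 + 56k^2 + 336kn + 448k − 36k^2n − 216kn^2 − 288kn − 260k^2n^2 − 1560kn^3 − 2080kn^2 − 64k^3 − 384k^2n − 512k^2 + 160k^3n + 960k^2n^2 + 1280k^2n + 105kn^3 + 630n^4 + 840n^3    [distributive law]
= −156kn − 480n^2 − 1272n − 2203kn^2 + 1398n^3 + 508k + 480 − 456k^2 + 860k^2n + 700k^2n^2 − 1455kn^3 − 64k^3 + 160k^3n + 630n^4    [combine like terms]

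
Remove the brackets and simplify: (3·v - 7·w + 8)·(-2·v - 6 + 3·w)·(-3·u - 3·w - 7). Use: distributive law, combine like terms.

18·u·v^2 + 18·v^2·w + 42·v^2 + 102·u·v - 59·v·w + 238·v - 69·u·v·w - 69·v·w^2 - 198·u·w - 51·w^2 - 318·w + 63·u·w^2 + 63·w^3 + 144·u + 336

(3·v - 7·w + 8)·(-2·v - 6 + 3·w)·(-3·u - 3·w - 7)
= (-6·v^2 - 18·v + 9·v·w + 14·v·w + 42·w - 21·w^2 - 16·v - 48 + 24·w)·(-3·u - 3·w - 7)    [distributive law]
= (-6·v^2 - 34·v + 23·v·w + 66·w - 21·w^2 - 48)·(-3·u - 3·w - 7)    [combine like terms]
= 18·u·v^2 + 18·v^2·w + 42·v^2 + 102·u·v + 102·v·w + 238·v - 69·u·v·w - 69·v·w^2 - 161·v·w - 198·u·w - 198·w^2 - 462·w + 63·u·w^2 + 63·w^3 + 147·w^2 + 144·u + 144·w + 336    [distributive law]
= 18·u·v^2 + 18·v^2·w + 42·v^2 + 102·u·v - 59·v·w + 238·v - 69·u·v·w - 69·v·w^2 - 198·u·w - 51·w^2 - 318·w + 63·u·w^2 + 63·w^3 + 144·u + 336    [combine like terms]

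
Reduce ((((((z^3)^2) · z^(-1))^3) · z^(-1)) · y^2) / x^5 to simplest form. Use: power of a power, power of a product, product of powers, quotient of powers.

((((((z^3)^2) · z^(-1))^3) · z^(-1)) · y^2) / x^5
= ((((((z^3)^2)^3) · ((z^(-1))^3)) · z^(-1)) · y^2) / x^5    [power of a product]
= (((((z^3)^6) · ((z^(-1))^3)) · z^(-1)) · y^2) / x^5    [power of a power]
= (((z^18 · ((z^(-1))^3)) · z^(-1)) · y^2) / x^5    [power of a power]
= (((z^18 · z^(-3)) · z^(-1)) · y^2) / x^5    [power of a power]
= ((z^15 · z^(-1)) · y^2) / x^5    [product of powers]
= (z^14 · y^2) / x^5    [product of powers]
= x^(-5)·y^2·z^14    [quotient of powers]

x^(-5)·y^2·z^14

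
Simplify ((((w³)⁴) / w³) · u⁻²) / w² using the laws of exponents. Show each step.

((((w³)⁴) / w³) · u⁻²) / w²
= ((w¹² / w³) · u⁻²) / w²    [power of a power]
= (w⁹ · u⁻²) / w²    [quotient of powers]
= u⁻²·w⁷    [quotient of powers]

u⁻²·w⁷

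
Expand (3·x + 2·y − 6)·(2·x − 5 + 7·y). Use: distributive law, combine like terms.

(3·x + 2·y − 6)·(2·x − 5 + 7·y)
= 6·x^2 − 15·x + 21·x·y + 4·x·y − 10·y + 14·y^2 − 12·x + 30 − 42·y    [distributive law]
= 6·x^2 − 27·x + 25·x·y − 52·y + 14·y^2 + 30    [combine like terms]

6·x^2 − 27·x + 25·x·y − 52·y + 14·y^2 + 30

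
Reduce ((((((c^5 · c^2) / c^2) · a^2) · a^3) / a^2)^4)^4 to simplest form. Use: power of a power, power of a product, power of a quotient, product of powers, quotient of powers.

((((((c^5 · c^2) / c^2) · a^2) · a^3) / a^2)^4)^4
= (((((c^5 · c^2) / c^2) · a^2) · a^3) / a^2)^16    [power of a power]
= (((((c^5 · c^2) / c^2) · a^2) · a^3)^16) / ((a^2)^16)    [power of a quotient]
= (((((c^5 · c^2) / c^2) · a^2)^16) · ((a^3)^16)) / ((a^2)^16)    [power of a product]
= (((((c^5 · c^2) / c^2)^16) · ((a^2)^16)) · ((a^3)^16)) / ((a^2)^16)    [power of a product]
= (((((c^5 · c^2)^16) / ((c^2)^16)) · ((a^2)^16)) · ((a^3)^16)) / ((a^2)^16)    [power of a quotient]
= ((((((c^5)^16) · ((c^2)^16)) / ((c^2)^16)) · ((a^2)^16)) · ((a^3)^16)) / ((a^2)^16)    [power of a product]
= ((((c^80 · ((c^2)^16)) / ((c^2)^16)) · ((a^2)^16)) · ((a^3)^16)) / ((a^2)^16)    [power of a power]
= ((((c^80 · c^32) / ((c^2)^16)) · ((a^2)^16)) · ((a^3)^16)) / ((a^2)^16)    [power of a power]
= (((c^112 / ((c^2)^16)) · ((a^2)^16)) · ((a^3)^16)) / ((a^2)^16)    [product of powers]
= (((c^112 / c^32) · ((a^2)^16)) · ((a^3)^16)) / ((a^2)^16)    [power of a power]
= ((c^80 · ((a^2)^16)) · ((a^3)^16)) / ((a^2)^16)    [quotient of powers]
= ((c^80 · a^32) · ((a^3)^16)) / ((a^2)^16)    [power of a power]
= ((c^80 · a^32) · a^48) / ((a^2)^16)    [power of a power]
= ((c^80 · a^32) · a^48) / a^32    [power of a power]
= a^48c^80    [quotient of powers; product of powers]

a^48c^80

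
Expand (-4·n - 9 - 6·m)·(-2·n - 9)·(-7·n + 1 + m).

(-4·n - 9 - 6·m)·(-2·n - 9)·(-7·n + 1 + m)
= (8·n^2 + 36·n + 18·n + 81 + 12·m·n + 54·m)·(-7·n + 1 + m)    [distributive law]
= (8·n^2 + 54·n + 81 + 12·m·n + 54·m)·(-7·n + 1 + m)    [combine like terms]
= -56·n^3 + 8·n^2 + 8·m·n^2 - 378·n^2 + 54·n + 54·m·n - 567·n + 81 + 81·m - 84·m·n^2 + 12·m·n + 12·m^2·n - 378·m·n + 54·m + 54·m^2    [distributive law]
= -56·n^3 - 370·n^2 - 76·m·n^2 - 513·n - 312·m·n + 81 + 135·m + 12·m^2·n + 54·m^2    [combine like terms]

-56·n^3 - 370·n^2 - 76·m·n^2 - 513·n - 312·m·n + 81 + 135·m + 12·m^2·n + 54·m^2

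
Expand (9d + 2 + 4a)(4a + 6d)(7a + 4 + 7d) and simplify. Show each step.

532a^2d + 380ad + 798ad^2 + 300d^2 + 378d^3 + 120a^2 + 32a + 48d + 112a^3

(9d + 2 + 4a)(4a + 6d)(7a + 4 + 7d)
= (36ad + 54d^2 + 8a + 12d + 16a^2 + 24ad)(7a + 4 + 7d)    [distributive law]
= (60ad + 54d^2 + 8a + 12d + 16a^2)(7a + 4 + 7d)    [combine like terms]
= 420a^2d + 240ad + 420ad^2 + 378ad^2 + 216d^2 + 378d^3 + 56a^2 + 32a + 56ad + 84ad + 48d + 84d^2 + 112a^3 + 64a^2 + 112a^2d    [distributive law]
= 532a^2d + 380ad + 798ad^2 + 300d^2 + 378d^3 + 120a^2 + 32a + 48d + 112a^3    [combine like terms]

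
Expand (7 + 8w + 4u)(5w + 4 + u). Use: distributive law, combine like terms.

(7 + 8w + 4u)(5w + 4 + u)
= 35w + 28 + 7u + 40w² + 32w + 8uw + 20uw + 16u + 4u²    [distributive law]
= 67w + 28 + 23u + 40w² + 28uw + 4u²    [combine like terms]

67w + 28 + 23u + 40w² + 28uw + 4u²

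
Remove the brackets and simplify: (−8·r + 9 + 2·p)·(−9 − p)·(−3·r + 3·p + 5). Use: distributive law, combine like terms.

−216·r² + 337·p·r + 603·r − 24·p·r² + 30·p²·r − 378·p − 405 − 91·p² − 6·p³

(−8·r + 9 + 2·p)·(−9 − p)·(−3·r + 3·p + 5)
= (72·r + 8·p·r − 81 − 9·p − 18·p − 2·p²)·(−3·r + 3·p + 5)    [distributive law]
= (72·r + 8·p·r − 81 − 27·p − 2·p²)·(−3·r + 3·p + 5)    [combine like terms]
= −216·r² + 216·p·r + 360·r − 24·p·r² + 24·p²·r + 40·p·r + 243·r − 243·p − 405 + 81·p·r − 81·p² − 135·p + 6·p²·r − 6·p³ − 10·p²    [distributive law]
= −216·r² + 337·p·r + 603·r − 24·p·r² + 30·p²·r − 378·p − 405 − 91·p² − 6·p³    [combine like terms]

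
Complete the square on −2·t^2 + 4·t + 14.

−2(t − 1)^2 + 16

−2·t^2 + 4·t + 14
= −2(t^2 − 2·t) + 14    [factor out -2 from the t-terms]
= −2(t^2 − 2·t + 1 − 1) + 14    [add and subtract 1 inside the bracket]
= −2(t − 1)^2 + 2 + 14    [perfect-square identity]
= −2(t − 1)^2 + 16    [combine constants]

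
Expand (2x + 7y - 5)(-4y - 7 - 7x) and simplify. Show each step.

(2x + 7y - 5)(-4y - 7 - 7x)
= -8xy - 14x - 14x² - 28y² - 49y - 49xy + 20y + 35 + 35x    [distributive law]
= -57xy + 21x - 14x² - 28y² - 29y + 35    [combine like terms]

-57xy + 21x - 14x² - 28y² - 29y + 35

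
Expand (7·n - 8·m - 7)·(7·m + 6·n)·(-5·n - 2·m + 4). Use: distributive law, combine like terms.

-89·m·n² + 278·m²·n + 333·m·n - 210·n³ + 378·n² + 112·m³ - 126·m² - 196·m - 168·n

(7·n - 8·m - 7)·(7·m + 6·n)·(-5·n - 2·m + 4)
= (49·m·n + 42·n² - 56·m² - 48·m·n - 49·m - 42·n)·(-5·n - 2·m + 4)    [distributive law]
= (m·n + 42·n² - 56·m² - 49·m - 42·n)·(-5·n - 2·m + 4)    [combine like terms]
= -5·m·n² - 2·m²·n + 4·m·n - 210·n³ - 84·m·n² + 168·n² + 280·m²·n + 112·m³ - 224·m² + 245·m·n + 98·m² - 196·m + 210·n² + 84·m·n - 168·n    [distributive law]
= -89·m·n² + 278·m²·n + 333·m·n - 210·n³ + 378·n² + 112·m³ - 126·m² - 196·m - 168·n    [combine like terms]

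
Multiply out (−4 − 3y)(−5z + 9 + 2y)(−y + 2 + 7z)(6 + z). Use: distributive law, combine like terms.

−1444yz + 395yz^2 − 1344z + 628z^2 + 140z^3 − 204y − 432 + 138y^2 − 319y^2z − 57y^2z^2 + 105yz^3 + 36y^3 + 6y^3z

(−4 − 3y)(−5z + 9 + 2y)(−y + 2 + 7z)(6 + z)
= (20z − 36 − 8y + 15yz − 27y − 6y^2)(−y + 2 + 7z)(6 + z)    [distributive law]
= (20z − 36 − 35y + 15yz − 6y^2)(−y + 2 + 7z)(6 + z)    [combine like terms]
= (−20yz + 40z + 140z^2 + 36y − 72 − 252z + 35y^2 − 70y − 245yz − 15y^2z + 30yz + 105yz^2 + 6y^3 − 12y^2 − 42y^2z)(6 + z)    [distributive law]
= (−235yz − 212z + 140z^2 − 34y − 72 + 23y^2 − 57y^2z + 105yz^2 + 6y^3)(6 + z)    [combine like terms]
= −1410yz − 235yz^2 − 1272z − 212z^2 + 840z^2 + 140z^3 − 204y − 34yz − 432 − 72z + 138y^2 + 23y^2z − 342y^2z − 57y^2z^2 + 630yz^2 + 105yz^3 + 36y^3 + 6y^3z    [distributive law]
= −1444yz + 395yz^2 − 1344z + 628z^2 + 140z^3 − 204y − 432 + 138y^2 − 319y^2z − 57y^2z^2 + 105yz^3 + 36y^3 + 6y^3z    [combine like terms]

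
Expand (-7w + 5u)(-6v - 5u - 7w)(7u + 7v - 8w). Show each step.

(-7w + 5u)(-6v - 5u - 7w)(7u + 7v - 8w)
= (42vw + 35uw + 49w^2 - 30uv - 25u^2 - 35uw)(7u + 7v - 8w)    [distributive law]
= (42vw + 49w^2 - 30uv - 25u^2)(7u + 7v - 8w)    [combine like terms]
= 294uvw + 294v^2w - 336vw^2 + 343uw^2 + 343vw^2 - 392w^3 - 210u^2v - 210uv^2 + 240uvw - 175u^3 - 175u^2v + 200u^2w    [distributive law]
= 534uvw + 294v^2w + 7vw^2 + 343uw^2 - 392w^3 - 385u^2v - 210uv^2 - 175u^3 + 200u^2w    [combine like terms]

534uvw + 294v^2w + 7vw^2 + 343uw^2 - 392w^3 - 385u^2v - 210uv^2 - 175u^3 + 200u^2w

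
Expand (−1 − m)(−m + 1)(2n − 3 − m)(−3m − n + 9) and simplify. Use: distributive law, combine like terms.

(−1 − m)(−m + 1)(2n − 3 − m)(−3m − n + 9)
= (m − 1 + m² − m)(2n − 3 − m)(−3m − n + 9)    [distributive law]
= (−1 + m²)(2n − 3 − m)(−3m − n + 9)    [combine like terms]
= (−2n + 3 + m + 2m²n − 3m² − m³)(−3m − n + 9)    [distributive law]
= 6mn + 2n² − 18n − 9m − 3n + 27 − 3m² − mn + 9m − 6m³n − 2m²n² + 18m²n + 9m³ + 3m²n − 27m² + 3m⁴ + m³n − 9m³    [distributive law]
= 5mn + 2n² − 21n + 27 − 30m² − 5m³n − 2m²n² + 21m²n + 3m⁴    [combine like terms]

5mn + 2n² − 21n + 27 − 30m² − 5m³n − 2m²n² + 21m²n + 3m⁴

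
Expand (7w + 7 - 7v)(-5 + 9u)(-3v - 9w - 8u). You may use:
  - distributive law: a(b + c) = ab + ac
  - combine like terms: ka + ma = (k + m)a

-210vw + 315w^2 - 287uw + 378uvw - 567uw^2 - 504u^2w + 105v + 315w + 280u - 469uv - 504u^2 - 105v^2 + 189uv^2 + 504u^2v

(7w + 7 - 7v)(-5 + 9u)(-3v - 9w - 8u)
= (-35w + 63uw - 35 + 63u + 35v - 63uv)(-3v - 9w - 8u)    [distributive law]
= 105vw + 315w^2 + 280uw - 189uvw - 567uw^2 - 504u^2w + 105v + 315w + 280u - 189uv - 567uw - 504u^2 - 105v^2 - 315vw - 280uv + 189uv^2 + 567uvw + 504u^2v    [distributive law]
= -210vw + 315w^2 - 287uw + 378uvw - 567uw^2 - 504u^2w + 105v + 315w + 280u - 469uv - 504u^2 - 105v^2 + 189uv^2 + 504u^2v    [combine like terms]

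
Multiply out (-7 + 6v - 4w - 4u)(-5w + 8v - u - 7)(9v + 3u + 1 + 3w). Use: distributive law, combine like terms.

(-7 + 6v - 4w - 4u)(-5w + 8v - u - 7)(9v + 3u + 1 + 3w)
= (35w - 56v + 7u + 49 - 30vw + 48v^2 - 6uv - 42v + 20w^2 - 32vw + 4uw + 28w + 20uw - 32uv + 4u^2 + 28u)(9v + 3u + 1 + 3w)    [distributive law]
= (63w - 98v + 35u + 49 - 62vw + 48v^2 - 38uv + 20w^2 + 24uw + 4u^2)(9v + 3u + 1 + 3w)    [combine like terms]
= 567vw + 189uw + 63w + 189w^2 - 882v^2 - 294uv - 98v - 294vw + 315uv + 105u^2 + 35u + 105uw + 441v + 147u + 49 + 147w - 558v^2w - 186uvw - 62vw - 186vw^2 + 432v^3 + 144uv^2 + 48v^2 + 144v^2w - 342uv^2 - 114u^2v - 38uv - 114uvw + 180vw^2 + 60uw^2 + 20w^2 + 60w^3 + 216uvw + 72u^2w + 24uw + 72uw^2 + 36u^2v + 12u^3 + 4u^2 + 12u^2w    [distributive law]
= 211vw + 318uw + 210w + 209w^2 - 834v^2 - 17uv + 343v + 109u^2 + 182u + 49 - 414v^2w - 84uvw - 6vw^2 + 432v^3 - 198uv^2 - 78u^2v + 132uw^2 + 60w^3 + 84u^2w + 12u^3    [combine like terms]

211vw + 318uw + 210w + 209w^2 - 834v^2 - 17uv + 343v + 109u^2 + 182u + 49 - 414v^2w - 84uvw - 6vw^2 + 432v^3 - 198uv^2 - 78u^2v + 132uw^2 + 60w^3 + 84u^2w + 12u^3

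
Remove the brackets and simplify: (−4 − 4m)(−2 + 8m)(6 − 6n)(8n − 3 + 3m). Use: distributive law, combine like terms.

528n − 144 + 576m − 384n^2 − 1728mn + 144m^2 + 1152mn^2 − 1680m^2n − 576m^3 + 1536m^2n^2 + 576m^3n

(−4 − 4m)(−2 + 8m)(6 − 6n)(8n − 3 + 3m)
= (8 − 32m + 8m − 32m^2)(6 − 6n)(8n − 3 + 3m)    [distributive law]
= (8 − 24m − 32m^2)(6 − 6n)(8n − 3 + 3m)    [combine like terms]
= (48 − 48n − 144m + 144mn − 192m^2 + 192m^2n)(8n − 3 + 3m)    [distributive law]
= 384n − 144 + 144m − 384n^2 + 144n − 144mn − 1152mn + 432m − 432m^2 + 1152mn^2 − 432mn + 432m^2n − 1536m^2n + 576m^2 − 576m^3 + 1536m^2n^2 − 576m^2n + 576m^3n    [distributive law]
= 528n − 144 + 576m − 384n^2 − 1728mn + 144m^2 + 1152mn^2 − 1680m^2n − 576m^3 + 1536m^2n^2 + 576m^3n    [combine like terms]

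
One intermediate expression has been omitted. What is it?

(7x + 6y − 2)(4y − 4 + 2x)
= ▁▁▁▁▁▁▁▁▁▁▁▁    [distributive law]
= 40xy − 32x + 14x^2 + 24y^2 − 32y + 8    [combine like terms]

By distributive law:

28xy − 28x + 14x^2 + 24y^2 − 24y + 12xy − 8y + 8 − 4x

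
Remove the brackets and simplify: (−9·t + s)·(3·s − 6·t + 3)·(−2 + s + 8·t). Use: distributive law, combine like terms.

(−9·t + s)·(3·s − 6·t + 3)·(−2 + s + 8·t)
= (−27·s·t + 54·t² − 27·t + 3·s² − 6·s·t + 3·s)·(−2 + s + 8·t)    [distributive law]
= (−33·s·t + 54·t² − 27·t + 3·s² + 3·s)·(−2 + s + 8·t)    [combine like terms]
= 66·s·t − 33·s²·t − 264·s·t² − 108·t² + 54·s·t² + 432·t³ + 54·t − 27·s·t − 216·t² − 6·s² + 3·s³ + 24·s²·t − 6·s + 3·s² + 24·s·t    [distributive law]
= 63·s·t − 9·s²·t − 210·s·t² − 324·t² + 432·t³ + 54·t − 3·s² + 3·s³ − 6·s    [combine like terms]

63·s·t − 9·s²·t − 210·s·t² − 324·t² + 432·t³ + 54·t − 3·s² + 3·s³ − 6·s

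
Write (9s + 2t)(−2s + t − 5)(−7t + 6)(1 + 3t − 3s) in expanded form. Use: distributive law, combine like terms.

(9s + 2t)(−2s + t − 5)(−7t + 6)(1 + 3t − 3s)
= (−18s² + 9st − 45s − 4st + 2t² − 10t)(−7t + 6)(1 + 3t − 3s)    [distributive law]
= (−18s² + 5st − 45s + 2t² − 10t)(−7t + 6)(1 + 3t − 3s)    [combine like terms]
= (126s²t − 108s² − 35st² + 30st + 315st − 270s − 14t³ + 12t² + 70t² − 60t)(1 + 3t − 3s)    [distributive law]
= (126s²t − 108s² − 35st² + 345st − 270s − 14t³ + 82t² − 60t)(1 + 3t − 3s)    [combine like terms]
= 126s²t + 378s²t² − 378s³t − 108s² − 324s²t + 324s³ − 35st² − 105st³ + 105s²t² + 345st + 1035st² − 1035s²t − 270s − 810st + 810s² − 14t³ − 42t⁴ + 42st³ + 82t² + 246t³ − 246st² − 60t − 180t² + 180st    [distributive law]
= −1233s²t + 483s²t² − 378s³t + 702s² + 324s³ + 754st² − 63st³ − 285st − 270s + 232t³ − 42t⁴ − 98t² − 60t    [combine like terms]

−1233s²t + 483s²t² − 378s³t + 702s² + 324s³ + 754st² − 63st³ − 285st − 270s + 232t³ − 42t⁴ − 98t² − 60t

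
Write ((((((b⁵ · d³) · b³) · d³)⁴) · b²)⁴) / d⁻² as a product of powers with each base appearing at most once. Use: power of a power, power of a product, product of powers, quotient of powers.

b¹³⁶d⁹⁸

((((((b⁵ · d³) · b³) · d³)⁴) · b²)⁴) / d⁻²
= ((((((b⁵ · d³) · b³) · d³)⁴)⁴) · ((b²)⁴)) / d⁻²    [power of a product]
= (((((b⁵ · d³) · b³) · d³)¹⁶) · ((b²)⁴)) / d⁻²    [power of a power]
= (((((b⁵ · d³) · b³)¹⁶) · ((d³)¹⁶)) · ((b²)⁴)) / d⁻²    [power of a product]
= (((((b⁵ · d³)¹⁶) · ((b³)¹⁶)) · ((d³)¹⁶)) · ((b²)⁴)) / d⁻²    [power of a product]
= ((((((b⁵)¹⁶) · ((d³)¹⁶)) · ((b³)¹⁶)) · ((d³)¹⁶)) · ((b²)⁴)) / d⁻²    [power of a product]
= ((((b⁸⁰ · ((d³)¹⁶)) · ((b³)¹⁶)) · ((d³)¹⁶)) · ((b²)⁴)) / d⁻²    [power of a power]
= ((((b⁸⁰ · d⁴⁸) · ((b³)¹⁶)) · ((d³)¹⁶)) · ((b²)⁴)) / d⁻²    [power of a power]
= ((((b⁸⁰ · d⁴⁸) · b⁴⁸) · ((d³)¹⁶)) · ((b²)⁴)) / d⁻²    [power of a power]
= ((((b⁸⁰ · d⁴⁸) · b⁴⁸) · d⁴⁸) · ((b²)⁴)) / d⁻²    [power of a power]
= ((((b⁸⁰ · d⁴⁸) · b⁴⁸) · d⁴⁸) · b⁸) / d⁻²    [power of a power]
= b¹³⁶d⁹⁸    [quotient of powers; product of powers]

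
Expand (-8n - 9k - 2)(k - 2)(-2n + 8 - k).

16kn^2 - 112kn + 26k^2n - 32n^2 + 120n - 88k^2 + 9k^3 + 124k + 32

(-8n - 9k - 2)(k - 2)(-2n + 8 - k)
= (-8kn + 16n - 9k^2 + 18k - 2k + 4)(-2n + 8 - k)    [distributive law]
= (-8kn + 16n - 9k^2 + 16k + 4)(-2n + 8 - k)    [combine like terms]
= 16kn^2 - 64kn + 8k^2n - 32n^2 + 128n - 16kn + 18k^2n - 72k^2 + 9k^3 - 32kn + 128k - 16k^2 - 8n + 32 - 4k    [distributive law]
= 16kn^2 - 112kn + 26k^2n - 32n^2 + 120n - 88k^2 + 9k^3 + 124k + 32    [combine like terms]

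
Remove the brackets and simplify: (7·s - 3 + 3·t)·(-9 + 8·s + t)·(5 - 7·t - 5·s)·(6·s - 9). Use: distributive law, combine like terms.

-9855·s^2 + 5940·s + 10407·s^2·t - 10260·s·t + 6810·s^3 - 3282·s^3·t - 1680·s^4 - 1392·s^2·t^2 + 3438·s·t^2 - 1215 + 3051·t - 2025·t^2 - 126·s·t^3 + 189·t^3

(7·s - 3 + 3·t)·(-9 + 8·s + t)·(5 - 7·t - 5·s)·(6·s - 9)
= (-63·s + 56·s^2 + 7·s·t + 27 - 24·s - 3·t - 27·t + 24·s·t + 3·t^2)·(5 - 7·t - 5·s)·(6·s - 9)    [distributive law]
= (-87·s + 56·s^2 + 31·s·t + 27 - 30·t + 3·t^2)·(5 - 7·t - 5·s)·(6·s - 9)    [combine like terms]
= (-435·s + 609·s·t + 435·s^2 + 280·s^2 - 392·s^2·t - 280·s^3 + 155·s·t - 217·s·t^2 - 155·s^2·t + 135 - 189·t - 135·s - 150·t + 210·t^2 + 150·s·t + 15·t^2 - 21·t^3 - 15·s·t^2)·(6·s - 9)    [distributive law]
= (-570·s + 914·s·t + 715·s^2 - 547·s^2·t - 280·s^3 - 232·s·t^2 + 135 - 339·t + 225·t^2 - 21·t^3)·(6·s - 9)    [combine like terms]
= -3420·s^2 + 5130·s + 5484·s^2·t - 8226·s·t + 4290·s^3 - 6435·s^2 - 3282·s^3·t + 4923·s^2·t - 1680·s^4 + 2520·s^3 - 1392·s^2·t^2 + 2088·s·t^2 + 810·s - 1215 - 2034·s·t + 3051·t + 1350·s·t^2 - 2025·t^2 - 126·s·t^3 + 189·t^3    [distributive law]
= -9855·s^2 + 5940·s + 10407·s^2·t - 10260·s·t + 6810·s^3 - 3282·s^3·t - 1680·s^4 - 1392·s^2·t^2 + 3438·s·t^2 - 1215 + 3051·t - 2025·t^2 - 126·s·t^3 + 189·t^3    [combine like terms]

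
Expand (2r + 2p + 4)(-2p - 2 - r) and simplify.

(2r + 2p + 4)(-2p - 2 - r)
= -4pr - 4r - 2r² - 4p² - 4p - 2pr - 8p - 8 - 4r    [distributive law]
= -6pr - 8r - 2r² - 4p² - 12p - 8    [combine like terms]

-6pr - 8r - 2r² - 4p² - 12p - 8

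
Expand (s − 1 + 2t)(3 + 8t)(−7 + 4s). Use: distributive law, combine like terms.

−33s + 12s^2 − 64st + 32s^2t + 21 + 14t − 112t^2 + 64st^2

(s − 1 + 2t)(3 + 8t)(−7 + 4s)
= (3s + 8st − 3 − 8t + 6t + 16t^2)(−7 + 4s)    [distributive law]
= (3s + 8st − 3 − 2t + 16t^2)(−7 + 4s)    [combine like terms]
= −21s + 12s^2 − 56st + 32s^2t + 21 − 12s + 14t − 8st − 112t^2 + 64st^2    [distributive law]
= −33s + 12s^2 − 64st + 32s^2t + 21 + 14t − 112t^2 + 64st^2    [combine like terms]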